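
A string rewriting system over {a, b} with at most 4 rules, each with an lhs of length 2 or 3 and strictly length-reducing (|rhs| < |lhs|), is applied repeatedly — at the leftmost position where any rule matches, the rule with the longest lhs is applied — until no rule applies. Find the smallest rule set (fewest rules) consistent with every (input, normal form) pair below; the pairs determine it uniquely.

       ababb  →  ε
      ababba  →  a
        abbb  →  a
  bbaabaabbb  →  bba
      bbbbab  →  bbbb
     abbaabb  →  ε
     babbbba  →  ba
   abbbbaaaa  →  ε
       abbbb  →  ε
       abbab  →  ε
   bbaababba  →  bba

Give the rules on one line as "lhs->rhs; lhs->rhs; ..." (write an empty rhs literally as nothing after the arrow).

  | ababb => abb => aa => ε
  | ababba => abba => aaa => a
  | abbb => aab => a
  | bbaabaabbb => bbaaabbb => bbabbb => bbaab => bba

aa->; aab->a; ab->; abb->aa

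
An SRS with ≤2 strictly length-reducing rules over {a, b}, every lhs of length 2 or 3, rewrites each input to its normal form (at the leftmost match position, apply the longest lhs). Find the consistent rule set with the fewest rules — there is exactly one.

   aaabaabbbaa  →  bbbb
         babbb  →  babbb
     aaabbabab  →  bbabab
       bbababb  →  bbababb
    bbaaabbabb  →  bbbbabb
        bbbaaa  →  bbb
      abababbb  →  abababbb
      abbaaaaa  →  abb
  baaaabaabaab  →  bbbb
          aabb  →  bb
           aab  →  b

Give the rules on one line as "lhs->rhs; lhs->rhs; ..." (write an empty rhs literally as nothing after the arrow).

  | aaabaabbbaa => aabaabbbaa => baabbbaa => bbbbaa => bbbb
  | babbb
  | aaabbabab => aabbabab => bbabab
  | bbababb

aa->; aaa->aa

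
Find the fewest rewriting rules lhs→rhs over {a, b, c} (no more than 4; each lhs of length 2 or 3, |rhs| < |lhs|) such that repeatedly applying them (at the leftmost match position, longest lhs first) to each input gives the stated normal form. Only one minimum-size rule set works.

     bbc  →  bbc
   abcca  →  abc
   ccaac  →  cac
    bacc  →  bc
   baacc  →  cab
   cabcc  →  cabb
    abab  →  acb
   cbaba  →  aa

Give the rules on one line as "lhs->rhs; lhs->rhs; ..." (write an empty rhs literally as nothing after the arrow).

  | bbc
  | abcca => abba => abc
  | ccaac => baac => cac
  | bacc => ccc => bc

ba->c; cc->b; ccb->a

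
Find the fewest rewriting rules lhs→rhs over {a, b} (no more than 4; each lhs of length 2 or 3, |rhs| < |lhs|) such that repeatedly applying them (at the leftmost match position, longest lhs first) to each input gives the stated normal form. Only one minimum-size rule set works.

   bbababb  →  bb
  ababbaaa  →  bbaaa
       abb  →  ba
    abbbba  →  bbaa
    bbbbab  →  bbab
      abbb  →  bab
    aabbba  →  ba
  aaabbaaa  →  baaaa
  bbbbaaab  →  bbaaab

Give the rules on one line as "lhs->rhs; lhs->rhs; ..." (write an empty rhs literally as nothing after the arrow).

  | bbababb => bbbbbb => bbbb => bb
  | ababbaaa => bbbbaaa => bbaaa
  | abb => ba
  | abbbba => babba => bbaa

aba->bb; abb->ba; bbb->b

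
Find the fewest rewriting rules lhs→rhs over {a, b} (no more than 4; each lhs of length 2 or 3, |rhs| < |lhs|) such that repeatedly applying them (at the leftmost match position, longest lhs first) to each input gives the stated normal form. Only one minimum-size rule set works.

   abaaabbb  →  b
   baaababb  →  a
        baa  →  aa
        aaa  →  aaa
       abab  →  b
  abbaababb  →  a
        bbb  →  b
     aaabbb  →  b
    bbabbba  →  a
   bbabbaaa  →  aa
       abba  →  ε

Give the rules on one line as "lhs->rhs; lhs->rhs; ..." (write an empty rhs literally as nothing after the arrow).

  | abaaabbb => baaabbb => aaabbb => aabbb => abbb => bbb => ab => b
  | baaababb => aaababb => aababb => ababb => babb => abb => bb => a
  | baa => aa
  | aaa

ab->b; ba->a; bb->a; bba->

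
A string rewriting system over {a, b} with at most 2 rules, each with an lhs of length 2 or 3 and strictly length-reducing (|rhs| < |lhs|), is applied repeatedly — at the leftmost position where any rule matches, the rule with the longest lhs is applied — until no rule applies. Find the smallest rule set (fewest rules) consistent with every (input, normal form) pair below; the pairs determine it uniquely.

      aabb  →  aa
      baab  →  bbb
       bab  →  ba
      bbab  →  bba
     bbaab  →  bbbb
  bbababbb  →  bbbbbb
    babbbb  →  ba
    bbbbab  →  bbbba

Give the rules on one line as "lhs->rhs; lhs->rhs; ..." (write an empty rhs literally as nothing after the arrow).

  | aabb => aab => aa
  | baab => bbb
  | bab => ba
  | bbab => bba

ab->a; baa->bb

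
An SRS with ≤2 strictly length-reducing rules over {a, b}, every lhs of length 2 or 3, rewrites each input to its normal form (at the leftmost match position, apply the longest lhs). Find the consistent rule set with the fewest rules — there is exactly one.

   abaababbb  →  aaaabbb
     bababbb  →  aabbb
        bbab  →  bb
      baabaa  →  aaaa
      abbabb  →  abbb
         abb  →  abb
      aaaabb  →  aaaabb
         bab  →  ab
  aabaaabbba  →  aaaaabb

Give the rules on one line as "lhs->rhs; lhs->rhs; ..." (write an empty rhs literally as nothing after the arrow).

  | abaababbb => aaababbb => aaaabbb
  | bababbb => ababbb => aabbb
  | bbab => bb
  | baabaa => aabaa => aaaa

ba->a; bba->b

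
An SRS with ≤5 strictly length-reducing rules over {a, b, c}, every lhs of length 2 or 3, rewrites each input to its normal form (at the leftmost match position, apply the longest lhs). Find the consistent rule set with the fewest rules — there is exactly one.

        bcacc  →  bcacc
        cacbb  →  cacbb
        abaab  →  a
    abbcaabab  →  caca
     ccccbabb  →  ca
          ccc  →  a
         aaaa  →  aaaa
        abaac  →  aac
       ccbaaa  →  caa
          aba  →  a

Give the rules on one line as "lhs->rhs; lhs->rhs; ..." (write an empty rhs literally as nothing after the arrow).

ab->; abb->ca; cba->; ccc->a

  | bcacc
  | cacbb
  | abaab => aab => a
  | abbcaabab => cacaabab => cacaab => caca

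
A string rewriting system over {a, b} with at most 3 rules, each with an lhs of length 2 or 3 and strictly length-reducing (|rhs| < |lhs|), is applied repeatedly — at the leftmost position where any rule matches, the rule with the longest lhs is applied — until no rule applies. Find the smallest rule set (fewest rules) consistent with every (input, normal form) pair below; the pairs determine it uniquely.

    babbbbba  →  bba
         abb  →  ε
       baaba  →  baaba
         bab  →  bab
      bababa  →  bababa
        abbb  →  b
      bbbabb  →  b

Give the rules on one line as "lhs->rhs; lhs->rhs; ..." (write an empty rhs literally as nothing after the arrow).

  | babbbbba => bbbba => bba
  | abb => ε
  | baaba
  | bab

abb->; bbb->b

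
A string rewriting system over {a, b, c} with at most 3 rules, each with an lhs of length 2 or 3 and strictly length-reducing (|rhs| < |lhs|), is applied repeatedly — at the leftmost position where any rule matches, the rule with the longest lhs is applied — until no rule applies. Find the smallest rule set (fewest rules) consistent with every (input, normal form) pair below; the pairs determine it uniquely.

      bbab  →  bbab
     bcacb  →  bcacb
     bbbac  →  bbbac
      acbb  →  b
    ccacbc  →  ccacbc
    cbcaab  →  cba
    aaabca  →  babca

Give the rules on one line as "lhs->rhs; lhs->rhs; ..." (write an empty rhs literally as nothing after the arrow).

aa->b; cbb->a

  | bbab
  | bcacb
  | bbbac
  | acbb => aa => b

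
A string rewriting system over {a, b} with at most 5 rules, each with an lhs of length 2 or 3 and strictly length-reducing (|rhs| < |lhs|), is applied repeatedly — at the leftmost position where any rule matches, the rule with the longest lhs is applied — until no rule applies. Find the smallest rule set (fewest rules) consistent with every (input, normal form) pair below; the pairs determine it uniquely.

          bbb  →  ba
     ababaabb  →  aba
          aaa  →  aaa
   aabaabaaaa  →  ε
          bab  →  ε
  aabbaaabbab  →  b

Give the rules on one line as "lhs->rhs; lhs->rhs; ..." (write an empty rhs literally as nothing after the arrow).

aab->bb; baa->; bab->; bbb->ba

  | bbb => ba
  | ababaabb => aaabb => abbb => aba
  | aaa
  | aabaabaaaa => bbaabaaaa => bbaaaa => baa => ε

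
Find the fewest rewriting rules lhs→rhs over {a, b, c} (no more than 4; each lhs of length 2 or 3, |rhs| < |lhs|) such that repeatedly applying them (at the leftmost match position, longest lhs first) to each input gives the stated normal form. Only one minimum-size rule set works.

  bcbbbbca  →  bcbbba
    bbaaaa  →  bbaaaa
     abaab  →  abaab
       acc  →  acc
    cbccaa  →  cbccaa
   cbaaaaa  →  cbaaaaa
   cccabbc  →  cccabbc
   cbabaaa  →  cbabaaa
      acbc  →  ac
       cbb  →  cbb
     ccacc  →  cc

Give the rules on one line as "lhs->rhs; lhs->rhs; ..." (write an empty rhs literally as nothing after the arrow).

  | bcbbbbca => bcbbba
  | bbaaaa
  | abaab
  | acc

acb->a; bca->a; cac->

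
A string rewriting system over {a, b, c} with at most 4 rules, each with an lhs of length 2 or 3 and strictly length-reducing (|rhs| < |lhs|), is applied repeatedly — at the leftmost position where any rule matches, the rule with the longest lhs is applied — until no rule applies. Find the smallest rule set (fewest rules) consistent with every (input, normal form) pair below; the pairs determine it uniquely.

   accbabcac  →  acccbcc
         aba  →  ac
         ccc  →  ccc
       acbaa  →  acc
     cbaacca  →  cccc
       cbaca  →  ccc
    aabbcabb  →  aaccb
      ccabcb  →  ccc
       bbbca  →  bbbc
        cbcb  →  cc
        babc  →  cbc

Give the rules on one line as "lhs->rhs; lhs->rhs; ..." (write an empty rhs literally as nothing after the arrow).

  | accbabcac => acccbcac => acccbcc
  | aba => ac
  | ccc
  | acbaa => acca => acc

ba->c; bcb->ac; ca->c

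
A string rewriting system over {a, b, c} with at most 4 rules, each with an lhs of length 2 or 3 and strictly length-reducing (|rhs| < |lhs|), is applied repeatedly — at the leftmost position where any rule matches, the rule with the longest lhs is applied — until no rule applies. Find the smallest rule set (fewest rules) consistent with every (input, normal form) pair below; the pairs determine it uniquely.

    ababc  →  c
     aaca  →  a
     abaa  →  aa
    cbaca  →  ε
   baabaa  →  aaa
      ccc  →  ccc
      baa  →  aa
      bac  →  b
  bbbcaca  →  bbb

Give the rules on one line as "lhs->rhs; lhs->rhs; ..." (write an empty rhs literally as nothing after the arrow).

ab->; ac->b; ba->a; ca->

  | ababc => abc => c
  | aaca => aba => a
  | abaa => aa
  | cbaca => caca => ca => ε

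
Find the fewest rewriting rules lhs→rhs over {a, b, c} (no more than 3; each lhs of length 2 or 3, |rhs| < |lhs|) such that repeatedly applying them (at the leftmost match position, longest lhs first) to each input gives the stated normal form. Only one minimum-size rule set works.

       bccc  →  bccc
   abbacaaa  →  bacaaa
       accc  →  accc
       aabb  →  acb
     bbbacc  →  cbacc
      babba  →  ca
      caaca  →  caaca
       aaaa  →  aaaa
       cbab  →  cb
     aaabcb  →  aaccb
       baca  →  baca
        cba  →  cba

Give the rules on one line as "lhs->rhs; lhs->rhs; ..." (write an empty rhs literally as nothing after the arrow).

aab->ac; ab->; bb->c

  | bccc
  | abbacaaa => bacaaa
  | accc
  | aabb => acb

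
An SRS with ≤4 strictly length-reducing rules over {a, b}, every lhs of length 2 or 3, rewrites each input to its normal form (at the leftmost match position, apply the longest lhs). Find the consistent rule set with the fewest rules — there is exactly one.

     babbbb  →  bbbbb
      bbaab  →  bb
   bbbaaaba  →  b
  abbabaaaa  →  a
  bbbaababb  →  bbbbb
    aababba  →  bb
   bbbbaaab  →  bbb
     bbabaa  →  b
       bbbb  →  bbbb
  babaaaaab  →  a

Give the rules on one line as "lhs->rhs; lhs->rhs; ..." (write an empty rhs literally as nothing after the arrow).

aa->; ab->a; ba->; bab->bb

  | babbbb => bbbbb
  | bbaab => bab => bb
  | bbbaaaba => bbaaba => baba => bba => b
  | abbabaaaa => ababaaaa => aabaaaa => baaaa => aaa => a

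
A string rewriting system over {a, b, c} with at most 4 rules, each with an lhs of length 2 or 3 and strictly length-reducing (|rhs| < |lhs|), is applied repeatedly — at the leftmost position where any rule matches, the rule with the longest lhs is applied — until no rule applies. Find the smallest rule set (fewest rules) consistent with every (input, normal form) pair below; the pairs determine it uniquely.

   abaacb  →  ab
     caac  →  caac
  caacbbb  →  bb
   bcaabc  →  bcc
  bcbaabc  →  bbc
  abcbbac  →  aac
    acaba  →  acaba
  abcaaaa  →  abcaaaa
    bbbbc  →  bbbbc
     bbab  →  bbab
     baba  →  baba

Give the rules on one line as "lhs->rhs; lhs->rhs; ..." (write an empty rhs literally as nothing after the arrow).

aab->; bac->ac; cb->b

  | abaacb => abaab => ab
  | caac
  | caacbbb => caabbb => cbb => bb
  | bcaabc => bcc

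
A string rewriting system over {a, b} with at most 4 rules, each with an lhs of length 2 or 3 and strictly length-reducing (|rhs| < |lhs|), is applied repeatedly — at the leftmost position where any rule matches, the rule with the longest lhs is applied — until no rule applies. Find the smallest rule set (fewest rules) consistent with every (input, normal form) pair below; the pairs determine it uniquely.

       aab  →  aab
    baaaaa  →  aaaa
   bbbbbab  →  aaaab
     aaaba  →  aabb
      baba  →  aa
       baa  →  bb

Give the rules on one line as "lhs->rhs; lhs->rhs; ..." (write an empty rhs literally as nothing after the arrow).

aba->bb; baa->bb; bba->aa; bbb->aa

  | aab
  | baaaaa => bbaaa => aaaa
  | bbbbbab => aabbab => aaaab
  | aaaba => aabb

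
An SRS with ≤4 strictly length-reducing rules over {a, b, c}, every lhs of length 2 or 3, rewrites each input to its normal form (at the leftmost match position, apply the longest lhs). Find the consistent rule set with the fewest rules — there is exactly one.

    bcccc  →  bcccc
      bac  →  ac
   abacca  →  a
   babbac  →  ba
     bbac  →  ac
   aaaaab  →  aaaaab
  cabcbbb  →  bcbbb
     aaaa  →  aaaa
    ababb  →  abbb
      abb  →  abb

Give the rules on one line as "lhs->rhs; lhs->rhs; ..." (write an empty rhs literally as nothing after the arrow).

  | bcccc
  | bac => ac
  | abacca => abcca => aca => a
  | babbac => babac => babc => ba

aba->ab; abc->a; bac->ac; ca->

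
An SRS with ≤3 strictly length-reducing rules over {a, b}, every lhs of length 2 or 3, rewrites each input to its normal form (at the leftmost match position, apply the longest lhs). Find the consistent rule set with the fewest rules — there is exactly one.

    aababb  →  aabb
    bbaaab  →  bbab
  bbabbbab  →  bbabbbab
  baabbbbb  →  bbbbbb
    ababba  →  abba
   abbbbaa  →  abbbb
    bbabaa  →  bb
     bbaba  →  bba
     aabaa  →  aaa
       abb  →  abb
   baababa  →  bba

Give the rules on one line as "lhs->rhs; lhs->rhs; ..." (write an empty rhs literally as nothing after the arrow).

  | aababb => aabb
  | bbaaab => bbab
  | bbabbbab
  | baabbbbb => bbbbbb

aba->a; baa->b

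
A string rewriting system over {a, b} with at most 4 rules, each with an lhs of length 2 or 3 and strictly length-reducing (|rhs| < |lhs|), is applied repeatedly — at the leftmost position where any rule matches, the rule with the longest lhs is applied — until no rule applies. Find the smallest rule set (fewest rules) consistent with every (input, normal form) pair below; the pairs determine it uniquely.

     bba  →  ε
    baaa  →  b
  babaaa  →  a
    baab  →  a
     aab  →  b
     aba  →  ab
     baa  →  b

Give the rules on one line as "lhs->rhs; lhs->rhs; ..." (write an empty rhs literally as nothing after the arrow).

aa->; aaa->; ba->b; bb->a

  | bba => aa => ε
  | baaa => baa => ba => b
  | babaaa => bbaaa => aaaa => a
  | baab => bab => bb => a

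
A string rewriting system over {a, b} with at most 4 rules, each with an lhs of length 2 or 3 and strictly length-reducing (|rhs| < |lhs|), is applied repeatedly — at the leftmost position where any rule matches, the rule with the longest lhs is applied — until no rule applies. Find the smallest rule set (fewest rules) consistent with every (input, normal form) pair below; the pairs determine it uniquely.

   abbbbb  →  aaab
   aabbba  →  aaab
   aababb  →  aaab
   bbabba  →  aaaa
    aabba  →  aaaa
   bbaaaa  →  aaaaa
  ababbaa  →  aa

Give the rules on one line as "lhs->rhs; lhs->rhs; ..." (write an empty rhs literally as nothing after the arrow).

ba->b; baa->; bb->a

  | abbbbb => aabbb => aaab
  | aabbba => aaaba => aaab
  | aababb => aabbb => aaab
  | bbabba => aabba => aaaa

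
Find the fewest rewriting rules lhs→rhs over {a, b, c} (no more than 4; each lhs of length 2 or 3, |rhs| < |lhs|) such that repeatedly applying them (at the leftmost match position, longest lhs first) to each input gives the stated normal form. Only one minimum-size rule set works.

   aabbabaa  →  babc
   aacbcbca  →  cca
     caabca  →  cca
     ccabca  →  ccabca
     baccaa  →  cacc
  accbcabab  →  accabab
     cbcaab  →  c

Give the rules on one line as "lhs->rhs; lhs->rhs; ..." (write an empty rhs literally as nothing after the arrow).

  | aabbabaa => cbbabaa => babaa => babc
  | aacbcbca => ccbcbca => ccbca => cca
  | caabca => ccbca => cca
  | ccabca

aa->c; bac->ca; cb->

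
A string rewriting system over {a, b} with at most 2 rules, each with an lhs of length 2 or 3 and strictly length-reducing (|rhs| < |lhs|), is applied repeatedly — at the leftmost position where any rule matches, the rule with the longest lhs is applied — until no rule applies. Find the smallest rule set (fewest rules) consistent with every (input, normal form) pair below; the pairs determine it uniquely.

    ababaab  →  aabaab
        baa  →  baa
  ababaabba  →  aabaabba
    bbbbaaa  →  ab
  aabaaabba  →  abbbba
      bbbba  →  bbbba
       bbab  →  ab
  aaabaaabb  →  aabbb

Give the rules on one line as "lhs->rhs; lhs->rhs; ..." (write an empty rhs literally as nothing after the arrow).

  | ababaab => aabaab
  | baa
  | ababaabba => aabaabba
  | bbbbaaa => bbbbab => bbbab => bbab => bab => ab

aaa->ab; bab->ab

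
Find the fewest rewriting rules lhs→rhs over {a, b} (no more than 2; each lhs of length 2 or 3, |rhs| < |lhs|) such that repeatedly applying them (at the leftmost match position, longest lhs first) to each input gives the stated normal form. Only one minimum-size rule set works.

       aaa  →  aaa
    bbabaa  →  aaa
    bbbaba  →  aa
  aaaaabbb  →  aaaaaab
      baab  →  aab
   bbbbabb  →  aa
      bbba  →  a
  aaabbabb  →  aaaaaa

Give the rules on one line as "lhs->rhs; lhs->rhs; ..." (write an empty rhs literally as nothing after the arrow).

abb->aa; ba->a

  | aaa
  | bbabaa => babaa => abaa => aaa
  | bbbaba => bbaba => baba => aba => aa
  | aaaaabbb => aaaaaab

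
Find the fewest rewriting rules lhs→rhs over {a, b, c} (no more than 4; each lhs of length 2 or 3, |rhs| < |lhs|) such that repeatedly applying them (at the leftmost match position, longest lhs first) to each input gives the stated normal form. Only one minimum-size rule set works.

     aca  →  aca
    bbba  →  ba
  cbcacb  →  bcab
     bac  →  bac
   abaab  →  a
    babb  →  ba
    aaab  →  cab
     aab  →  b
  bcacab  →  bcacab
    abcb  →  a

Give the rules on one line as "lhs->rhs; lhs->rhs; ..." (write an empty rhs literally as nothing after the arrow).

aa->c; bb->; cb->b

  | aca
  | bbba => ba
  | cbcacb => bcacb => bcab
  | bac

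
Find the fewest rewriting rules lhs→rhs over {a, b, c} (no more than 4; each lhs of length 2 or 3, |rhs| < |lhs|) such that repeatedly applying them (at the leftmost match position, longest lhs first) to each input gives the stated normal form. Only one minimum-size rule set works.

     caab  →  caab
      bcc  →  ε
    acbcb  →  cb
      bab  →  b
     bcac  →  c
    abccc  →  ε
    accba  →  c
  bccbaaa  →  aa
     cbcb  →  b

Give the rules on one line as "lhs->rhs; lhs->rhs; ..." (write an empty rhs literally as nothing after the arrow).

  | caab
  | bcc => cc => ε
  | acbcb => bcb => cb
  | bab => b

ac->; ba->; bc->c; cc->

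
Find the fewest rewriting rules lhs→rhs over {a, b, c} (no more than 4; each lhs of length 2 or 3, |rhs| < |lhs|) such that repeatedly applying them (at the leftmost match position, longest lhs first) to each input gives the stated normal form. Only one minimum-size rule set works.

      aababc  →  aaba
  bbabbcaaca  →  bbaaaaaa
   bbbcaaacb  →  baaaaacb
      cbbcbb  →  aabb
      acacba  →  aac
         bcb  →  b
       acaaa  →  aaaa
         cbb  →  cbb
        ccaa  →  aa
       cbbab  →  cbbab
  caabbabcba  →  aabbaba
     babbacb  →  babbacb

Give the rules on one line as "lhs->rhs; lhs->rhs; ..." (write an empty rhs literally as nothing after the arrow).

  | aababc => aaba
  | bbabbcaaca => bbaaaaaca => bbaaaaaa
  | bbbcaaacb => baaaaacb
  | cbbcbb => caabb => aabb

bbc->aa; bc->; ca->a; cba->c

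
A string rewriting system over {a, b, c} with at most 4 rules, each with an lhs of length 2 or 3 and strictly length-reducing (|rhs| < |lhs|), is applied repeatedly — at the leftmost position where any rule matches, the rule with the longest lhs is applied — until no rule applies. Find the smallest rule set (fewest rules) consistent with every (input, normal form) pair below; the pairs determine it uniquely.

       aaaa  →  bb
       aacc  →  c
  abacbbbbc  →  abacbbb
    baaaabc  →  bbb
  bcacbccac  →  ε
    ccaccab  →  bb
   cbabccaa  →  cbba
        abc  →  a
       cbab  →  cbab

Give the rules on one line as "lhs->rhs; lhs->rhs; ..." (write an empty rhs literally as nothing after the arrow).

  | aaaa => baa => bb
  | aacc => bcc => c
  | abacbbbbc => abacbbb
  | baaaabc => bbaabc => bbbbc => bbb

aa->b; bc->; ca->a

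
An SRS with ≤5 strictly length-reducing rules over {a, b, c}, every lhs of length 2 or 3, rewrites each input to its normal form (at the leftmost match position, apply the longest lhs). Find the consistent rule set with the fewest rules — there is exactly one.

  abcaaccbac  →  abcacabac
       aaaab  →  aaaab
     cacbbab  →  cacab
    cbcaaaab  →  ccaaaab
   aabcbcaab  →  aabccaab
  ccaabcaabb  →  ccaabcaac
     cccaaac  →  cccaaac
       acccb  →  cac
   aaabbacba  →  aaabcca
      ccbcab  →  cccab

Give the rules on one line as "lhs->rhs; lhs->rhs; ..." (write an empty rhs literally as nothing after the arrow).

acc->ca; bb->c; bba->bc; cb->c

  | abcaaccbac => abcacabac
  | aaaab
  | cacbbab => cacbab => cacab
  | cbcaaaab => ccaaaab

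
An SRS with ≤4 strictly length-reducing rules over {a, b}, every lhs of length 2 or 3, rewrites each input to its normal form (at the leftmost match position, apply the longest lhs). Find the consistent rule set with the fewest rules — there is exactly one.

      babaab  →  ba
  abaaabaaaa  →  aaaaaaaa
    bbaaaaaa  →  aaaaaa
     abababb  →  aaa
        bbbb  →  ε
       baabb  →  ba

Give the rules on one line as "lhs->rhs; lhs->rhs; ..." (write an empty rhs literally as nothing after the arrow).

ab->a; baa->ba; bb->

  | babaab => baaab => baab => bab => ba
  | abaaabaaaa => aaaabaaaa => aaaaaaaa
  | bbaaaaaa => aaaaaa
  | abababb => aababb => aaabb => aaab => aaa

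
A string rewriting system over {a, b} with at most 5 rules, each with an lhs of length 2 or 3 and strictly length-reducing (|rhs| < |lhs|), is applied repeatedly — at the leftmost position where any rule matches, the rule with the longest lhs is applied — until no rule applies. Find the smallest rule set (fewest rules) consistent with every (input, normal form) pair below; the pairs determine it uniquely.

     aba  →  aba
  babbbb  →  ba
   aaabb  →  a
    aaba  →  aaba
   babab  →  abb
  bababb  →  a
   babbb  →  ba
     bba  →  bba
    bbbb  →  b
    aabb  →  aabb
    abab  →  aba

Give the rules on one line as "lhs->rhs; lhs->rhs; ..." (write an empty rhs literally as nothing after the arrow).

  | aba
  | babbbb => babbb => babb => bab => ba
  | aaabb => abbb => a
  | aaba

aaa->ab; baa->ab; bab->ba; bbb->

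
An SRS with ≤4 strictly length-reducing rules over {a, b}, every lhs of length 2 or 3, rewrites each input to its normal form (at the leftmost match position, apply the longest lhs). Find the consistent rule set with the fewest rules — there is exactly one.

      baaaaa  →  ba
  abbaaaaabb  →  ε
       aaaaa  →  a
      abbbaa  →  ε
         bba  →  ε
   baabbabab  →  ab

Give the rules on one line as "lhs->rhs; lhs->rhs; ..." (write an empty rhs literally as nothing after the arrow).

  | baaaaa => baaa => ba
  | abbaaaaabb => aaaaaaabb => aaaaabb => aaabb => abb => aa => ε
  | aaaaa => aaa => a
  | abbbaa => aabaa => aa => ε

aa->; aab->; bb->a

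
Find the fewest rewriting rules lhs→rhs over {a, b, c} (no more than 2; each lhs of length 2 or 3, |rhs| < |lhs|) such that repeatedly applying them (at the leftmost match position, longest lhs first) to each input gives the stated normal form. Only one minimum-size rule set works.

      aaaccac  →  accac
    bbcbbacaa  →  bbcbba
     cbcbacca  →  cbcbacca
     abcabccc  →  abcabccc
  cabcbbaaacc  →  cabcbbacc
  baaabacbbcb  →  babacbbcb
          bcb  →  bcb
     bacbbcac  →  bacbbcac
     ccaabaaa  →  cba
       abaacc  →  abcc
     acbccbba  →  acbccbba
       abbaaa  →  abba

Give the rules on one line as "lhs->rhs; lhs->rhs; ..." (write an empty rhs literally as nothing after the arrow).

aa->; caa->

  | aaaccac => accac
  | bbcbbacaa => bbcbba
  | cbcbacca
  | abcabccc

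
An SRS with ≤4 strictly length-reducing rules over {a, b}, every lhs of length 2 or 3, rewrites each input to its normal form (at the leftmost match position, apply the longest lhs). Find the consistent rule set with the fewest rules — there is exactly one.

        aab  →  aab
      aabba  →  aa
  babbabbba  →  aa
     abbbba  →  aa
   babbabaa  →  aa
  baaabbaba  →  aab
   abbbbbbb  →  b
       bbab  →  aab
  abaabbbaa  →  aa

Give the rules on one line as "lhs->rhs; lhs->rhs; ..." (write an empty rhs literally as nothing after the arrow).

  | aab
  | aabba => aa
  | babbabbba => bbbabbba => ababbba => abbbba => bba => aa
  | abbbba => bba => aa

abb->; ba->b; baa->a; bb->a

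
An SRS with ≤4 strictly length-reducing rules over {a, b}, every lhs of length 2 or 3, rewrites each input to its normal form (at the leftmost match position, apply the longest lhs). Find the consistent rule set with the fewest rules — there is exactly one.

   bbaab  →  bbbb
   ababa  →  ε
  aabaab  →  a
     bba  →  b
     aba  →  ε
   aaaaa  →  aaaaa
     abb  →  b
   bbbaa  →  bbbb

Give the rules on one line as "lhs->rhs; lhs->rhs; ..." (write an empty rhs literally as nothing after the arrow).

ab->; aba->; ba->; baa->bb

  | bbaab => bbbb
  | ababa => ba => ε
  | aabaab => aab => a
  | bba => b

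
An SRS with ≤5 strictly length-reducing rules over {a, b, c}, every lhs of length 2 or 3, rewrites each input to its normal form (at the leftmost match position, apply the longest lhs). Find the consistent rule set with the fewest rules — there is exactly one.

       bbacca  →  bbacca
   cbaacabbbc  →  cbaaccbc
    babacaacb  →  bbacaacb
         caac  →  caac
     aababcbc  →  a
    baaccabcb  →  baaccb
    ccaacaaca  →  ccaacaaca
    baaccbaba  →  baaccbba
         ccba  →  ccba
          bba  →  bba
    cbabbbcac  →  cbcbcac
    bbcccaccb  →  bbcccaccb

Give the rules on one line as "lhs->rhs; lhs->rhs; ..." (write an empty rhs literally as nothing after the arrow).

  | bbacca
  | cbaacabbbc => cbaaccbc
  | babacaacb => bbacaacb
  | caac

aab->; ab->b; abb->c; abc->a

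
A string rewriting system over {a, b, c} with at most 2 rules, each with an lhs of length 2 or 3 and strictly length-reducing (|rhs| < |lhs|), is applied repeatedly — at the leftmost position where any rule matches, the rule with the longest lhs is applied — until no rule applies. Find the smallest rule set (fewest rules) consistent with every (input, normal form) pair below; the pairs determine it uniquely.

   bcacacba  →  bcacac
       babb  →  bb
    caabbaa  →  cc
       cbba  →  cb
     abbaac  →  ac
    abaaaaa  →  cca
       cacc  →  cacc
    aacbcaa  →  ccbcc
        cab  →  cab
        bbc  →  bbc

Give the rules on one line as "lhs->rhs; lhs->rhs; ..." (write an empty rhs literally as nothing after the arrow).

  | bcacacba => bcacac
  | babb => bb
  | caabbaa => ccbbaa => ccba => cc
  | cbba => cb

aa->c; ba->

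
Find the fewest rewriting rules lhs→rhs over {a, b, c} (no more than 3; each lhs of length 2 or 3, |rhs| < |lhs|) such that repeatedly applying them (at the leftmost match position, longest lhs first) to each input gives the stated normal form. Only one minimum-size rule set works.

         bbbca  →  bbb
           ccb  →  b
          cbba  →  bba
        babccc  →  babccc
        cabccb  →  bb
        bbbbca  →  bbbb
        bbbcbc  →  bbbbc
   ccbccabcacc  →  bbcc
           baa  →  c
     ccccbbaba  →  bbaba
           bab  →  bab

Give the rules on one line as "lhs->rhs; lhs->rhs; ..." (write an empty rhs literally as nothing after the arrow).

baa->c; ca->; cb->b

  | bbbca => bbb
  | ccb => cb => b
  | cbba => bba
  | babccc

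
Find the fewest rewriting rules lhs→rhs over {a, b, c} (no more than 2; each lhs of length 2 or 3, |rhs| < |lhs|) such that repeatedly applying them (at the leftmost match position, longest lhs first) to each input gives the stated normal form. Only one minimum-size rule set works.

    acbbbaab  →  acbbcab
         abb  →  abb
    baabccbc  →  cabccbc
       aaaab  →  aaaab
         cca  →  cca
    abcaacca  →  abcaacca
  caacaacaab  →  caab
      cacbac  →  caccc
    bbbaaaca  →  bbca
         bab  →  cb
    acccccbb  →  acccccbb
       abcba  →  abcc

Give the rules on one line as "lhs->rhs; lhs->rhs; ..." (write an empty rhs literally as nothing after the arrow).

  | acbbbaab => acbbcab
  | abb
  | baabccbc => cabccbc
  | aaaab

aca->; ba->c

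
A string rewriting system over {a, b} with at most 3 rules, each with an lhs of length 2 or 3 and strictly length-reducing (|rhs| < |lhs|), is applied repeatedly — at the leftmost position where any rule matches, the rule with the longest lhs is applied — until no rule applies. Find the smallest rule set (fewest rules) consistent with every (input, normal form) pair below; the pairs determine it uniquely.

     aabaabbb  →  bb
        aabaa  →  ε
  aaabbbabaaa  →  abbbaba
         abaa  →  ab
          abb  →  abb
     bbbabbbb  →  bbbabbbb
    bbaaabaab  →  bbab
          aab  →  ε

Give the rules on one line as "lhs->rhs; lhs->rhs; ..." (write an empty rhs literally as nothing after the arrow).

  | aabaabbb => aabbb => bb
  | aabaa => aa => ε
  | aaabbbabaaa => abbbabaaa => abbbaba
  | abaa => ab

aa->; aab->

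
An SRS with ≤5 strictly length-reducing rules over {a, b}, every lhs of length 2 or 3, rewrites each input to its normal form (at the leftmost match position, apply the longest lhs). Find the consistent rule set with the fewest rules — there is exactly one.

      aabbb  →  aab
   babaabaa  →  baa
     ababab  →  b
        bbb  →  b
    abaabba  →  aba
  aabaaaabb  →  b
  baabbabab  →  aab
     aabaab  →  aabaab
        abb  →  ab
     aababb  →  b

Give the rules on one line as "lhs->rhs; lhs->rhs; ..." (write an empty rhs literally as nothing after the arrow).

aaa->; bab->a; bb->b; bba->aa

  | aabbb => aabb => aab
  | babaabaa => aaabaa => baa
  | ababab => aaab => b
  | bbb => bb => b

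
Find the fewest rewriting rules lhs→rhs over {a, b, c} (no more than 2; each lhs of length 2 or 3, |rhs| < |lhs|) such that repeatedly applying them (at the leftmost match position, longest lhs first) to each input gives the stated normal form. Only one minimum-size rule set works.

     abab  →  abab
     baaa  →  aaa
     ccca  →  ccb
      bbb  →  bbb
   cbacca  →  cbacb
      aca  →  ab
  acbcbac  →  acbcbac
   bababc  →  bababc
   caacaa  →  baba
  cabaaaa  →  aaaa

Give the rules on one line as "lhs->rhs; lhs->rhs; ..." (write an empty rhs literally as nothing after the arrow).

  | abab
  | baaa => aaa
  | ccca => ccb
  | bbb

baa->aa; ca->b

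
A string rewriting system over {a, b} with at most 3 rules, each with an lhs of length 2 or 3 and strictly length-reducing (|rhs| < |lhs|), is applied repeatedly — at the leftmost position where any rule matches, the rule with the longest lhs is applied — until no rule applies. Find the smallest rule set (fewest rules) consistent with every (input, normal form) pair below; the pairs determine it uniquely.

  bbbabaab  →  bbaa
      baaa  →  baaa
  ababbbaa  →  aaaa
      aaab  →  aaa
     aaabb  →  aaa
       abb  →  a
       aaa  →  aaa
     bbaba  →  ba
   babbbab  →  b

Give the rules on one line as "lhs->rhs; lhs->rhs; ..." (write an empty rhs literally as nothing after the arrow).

  | bbbabaab => bbaab => bbaa
  | baaa
  | ababbbaa => aabbbaa => aabbaa => aabaa => aaaa
  | aaab => aaa

ab->a; bab->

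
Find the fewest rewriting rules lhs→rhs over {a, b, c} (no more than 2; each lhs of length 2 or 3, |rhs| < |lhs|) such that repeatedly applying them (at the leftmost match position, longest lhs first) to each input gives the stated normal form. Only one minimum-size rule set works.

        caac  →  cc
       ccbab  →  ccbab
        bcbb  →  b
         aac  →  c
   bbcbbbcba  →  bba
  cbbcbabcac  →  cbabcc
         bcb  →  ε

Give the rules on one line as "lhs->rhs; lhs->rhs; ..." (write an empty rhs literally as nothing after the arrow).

ac->c; bcb->

  | caac => cac => cc
  | ccbab
  | bcbb => b
  | aac => ac => c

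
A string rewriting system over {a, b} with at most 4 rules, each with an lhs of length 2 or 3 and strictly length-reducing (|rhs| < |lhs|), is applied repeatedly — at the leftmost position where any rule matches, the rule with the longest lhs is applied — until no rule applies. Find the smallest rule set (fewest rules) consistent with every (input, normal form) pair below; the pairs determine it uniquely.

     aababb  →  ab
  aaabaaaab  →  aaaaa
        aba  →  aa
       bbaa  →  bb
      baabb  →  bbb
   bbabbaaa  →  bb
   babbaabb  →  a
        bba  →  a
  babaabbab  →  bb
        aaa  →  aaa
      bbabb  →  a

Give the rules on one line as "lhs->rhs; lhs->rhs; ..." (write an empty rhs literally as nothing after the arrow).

aab->a; ba->a; baa->b; bab->ba

  | aababb => aabb => ab
  | aaabaaaab => aaaaaab => aaaaa
  | aba => aa
  | bbaa => bb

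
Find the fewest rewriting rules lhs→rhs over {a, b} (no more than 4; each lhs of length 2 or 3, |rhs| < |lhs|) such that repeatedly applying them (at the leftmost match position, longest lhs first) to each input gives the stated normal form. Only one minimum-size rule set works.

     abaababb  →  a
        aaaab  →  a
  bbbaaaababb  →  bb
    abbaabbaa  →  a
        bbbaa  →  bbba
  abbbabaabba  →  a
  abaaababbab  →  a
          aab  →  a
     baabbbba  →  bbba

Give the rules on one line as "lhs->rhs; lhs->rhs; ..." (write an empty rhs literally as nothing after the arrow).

  | abaababb => aaababb => aababb => ababb => aabb => abb => ab => a
  | aaaab => aaab => aab => ab => a
  | bbbaaaababb => bbbaaababb => bbbaababb => bbbababb => bbabb => bb
  | abbaabbaa => abaabbaa => aaabbaa => aabbaa => abbaa => abaa => aaa => aa => a

aa->a; ab->a; bab->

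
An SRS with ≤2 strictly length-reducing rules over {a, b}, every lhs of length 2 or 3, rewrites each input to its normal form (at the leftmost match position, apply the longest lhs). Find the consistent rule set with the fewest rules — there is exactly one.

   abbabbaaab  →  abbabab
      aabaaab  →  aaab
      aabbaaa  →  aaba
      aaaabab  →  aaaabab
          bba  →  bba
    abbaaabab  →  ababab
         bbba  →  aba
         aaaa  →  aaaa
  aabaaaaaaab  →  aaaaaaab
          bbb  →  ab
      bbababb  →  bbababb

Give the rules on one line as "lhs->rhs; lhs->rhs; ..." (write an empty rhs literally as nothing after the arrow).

baa->; bbb->ab

  | abbabbaaab => abbabab
  | aabaaab => aaab
  | aabbaaa => aaba
  | aaaabab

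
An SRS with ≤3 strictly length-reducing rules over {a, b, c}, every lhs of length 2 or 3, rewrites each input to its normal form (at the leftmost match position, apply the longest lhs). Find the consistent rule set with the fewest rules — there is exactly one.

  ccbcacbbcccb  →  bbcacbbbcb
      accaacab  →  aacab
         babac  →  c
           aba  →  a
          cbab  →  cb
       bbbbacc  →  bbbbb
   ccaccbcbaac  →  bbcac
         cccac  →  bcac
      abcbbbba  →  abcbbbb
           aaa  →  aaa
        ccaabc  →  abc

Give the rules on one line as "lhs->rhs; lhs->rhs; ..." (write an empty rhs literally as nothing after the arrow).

  | ccbcacbbcccb => bbcacbbcccb => bbcacbbbcb
  | accaacab => abaacab => aacab
  | babac => bac => c
  | aba => a

ba->; bba->bb; cc->b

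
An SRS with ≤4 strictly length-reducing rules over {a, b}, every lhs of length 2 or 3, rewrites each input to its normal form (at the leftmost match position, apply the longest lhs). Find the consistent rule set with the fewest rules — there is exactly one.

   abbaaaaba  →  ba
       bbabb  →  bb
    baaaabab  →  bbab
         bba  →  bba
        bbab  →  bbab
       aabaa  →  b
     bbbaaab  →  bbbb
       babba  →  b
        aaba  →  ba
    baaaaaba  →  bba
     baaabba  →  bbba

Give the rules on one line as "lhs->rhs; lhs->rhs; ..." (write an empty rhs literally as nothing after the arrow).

aa->; aaa->aa; abb->aa

  | abbaaaaba => aaaaaaba => aaaaaba => aaaaba => aaaba => aaba => ba
  | bbabb => bbaa => bb
  | baaaabab => baaabab => baabab => bbab
  | bba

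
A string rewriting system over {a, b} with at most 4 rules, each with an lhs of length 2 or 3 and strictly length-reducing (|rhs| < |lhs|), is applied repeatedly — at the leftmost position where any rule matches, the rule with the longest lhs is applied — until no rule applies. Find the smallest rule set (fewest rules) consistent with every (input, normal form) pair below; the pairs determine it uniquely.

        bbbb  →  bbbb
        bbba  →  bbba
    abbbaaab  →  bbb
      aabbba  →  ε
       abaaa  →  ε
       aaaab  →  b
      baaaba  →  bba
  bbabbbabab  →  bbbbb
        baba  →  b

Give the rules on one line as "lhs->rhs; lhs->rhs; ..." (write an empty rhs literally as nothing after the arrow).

aaa->ab; aab->aa; ab->; aba->ab

  | bbbb
  | bbba
  | abbbaaab => bbaaab => bbabb => bbb
  | aabbba => aabba => aaba => aaa => ab => ε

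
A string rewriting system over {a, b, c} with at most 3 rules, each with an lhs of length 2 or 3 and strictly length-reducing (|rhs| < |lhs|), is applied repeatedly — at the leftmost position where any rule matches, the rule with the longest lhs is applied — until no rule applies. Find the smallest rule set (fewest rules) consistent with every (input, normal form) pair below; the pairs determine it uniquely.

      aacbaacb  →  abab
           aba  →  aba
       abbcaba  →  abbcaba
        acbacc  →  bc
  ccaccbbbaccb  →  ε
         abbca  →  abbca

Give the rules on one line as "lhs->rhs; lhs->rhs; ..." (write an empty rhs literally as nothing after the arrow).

ac->; cb->

  | aacbaacb => abaacb => abab
  | aba
  | abbcaba
  | acbacc => bacc => bc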